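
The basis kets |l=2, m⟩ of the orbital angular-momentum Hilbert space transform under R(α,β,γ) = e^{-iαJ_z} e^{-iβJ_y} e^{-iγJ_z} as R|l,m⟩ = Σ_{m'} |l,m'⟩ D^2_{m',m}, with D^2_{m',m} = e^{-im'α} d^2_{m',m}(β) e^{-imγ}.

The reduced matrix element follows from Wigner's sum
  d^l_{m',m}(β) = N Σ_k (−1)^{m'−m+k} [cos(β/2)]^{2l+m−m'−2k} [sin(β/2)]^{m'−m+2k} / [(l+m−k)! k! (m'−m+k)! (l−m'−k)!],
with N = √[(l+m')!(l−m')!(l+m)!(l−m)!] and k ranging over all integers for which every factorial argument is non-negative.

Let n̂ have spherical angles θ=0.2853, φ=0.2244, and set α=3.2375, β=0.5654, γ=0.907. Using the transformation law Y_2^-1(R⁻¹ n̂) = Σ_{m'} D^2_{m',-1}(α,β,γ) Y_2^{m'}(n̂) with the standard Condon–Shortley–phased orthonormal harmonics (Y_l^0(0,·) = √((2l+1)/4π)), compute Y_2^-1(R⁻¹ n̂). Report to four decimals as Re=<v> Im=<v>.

Re=-0.2503 Im=-0.2901

Need the full column D^2_{m',-1} for m'=−2..2 at α=3.2375, β=0.5654, γ=0.907.
cos(β/2)=0.960306, sin(β/2)=0.278949
d^2_{-2,-1}: single k=1 term ⇒ +0.494065;  D = +0.224628+0.440049i
d^2_{-1,-1}: k∈[0..1] ⇒ +0.850429 -0.215274 = +0.635155;  D = -0.341621-0.535460i
d^2_{0,-1}: k∈[0..1] ⇒ -0.605104 +0.051058 = -0.554046;  D = -0.341354-0.436399i
d^2_{1,-1}: k∈[0..1] ⇒ +0.215274 -0.006055 = +0.209219;  D = -0.144091-0.151692i
d^2_{2,-1}: single k=0 term ⇒ -0.041688;  D = -0.031474-0.027338i
Y_2^{m'}(θ=0.2853,φ=0.2244) and Σ D·Y over m':
  (+0.2246+0.4400i)·(+0.0276-0.0133i)  (-0.3416-0.5355i)·(+0.2034-0.0464i)  (-0.3414-0.4364i)·(+0.5558+0.0000i)  (-0.1441-0.1517i)·(-0.2034-0.0464i)  (-0.0315-0.0273i)·(+0.0276+0.0133i)
Y_2^-1(R⁻¹ n̂) = -0.250289-0.290101i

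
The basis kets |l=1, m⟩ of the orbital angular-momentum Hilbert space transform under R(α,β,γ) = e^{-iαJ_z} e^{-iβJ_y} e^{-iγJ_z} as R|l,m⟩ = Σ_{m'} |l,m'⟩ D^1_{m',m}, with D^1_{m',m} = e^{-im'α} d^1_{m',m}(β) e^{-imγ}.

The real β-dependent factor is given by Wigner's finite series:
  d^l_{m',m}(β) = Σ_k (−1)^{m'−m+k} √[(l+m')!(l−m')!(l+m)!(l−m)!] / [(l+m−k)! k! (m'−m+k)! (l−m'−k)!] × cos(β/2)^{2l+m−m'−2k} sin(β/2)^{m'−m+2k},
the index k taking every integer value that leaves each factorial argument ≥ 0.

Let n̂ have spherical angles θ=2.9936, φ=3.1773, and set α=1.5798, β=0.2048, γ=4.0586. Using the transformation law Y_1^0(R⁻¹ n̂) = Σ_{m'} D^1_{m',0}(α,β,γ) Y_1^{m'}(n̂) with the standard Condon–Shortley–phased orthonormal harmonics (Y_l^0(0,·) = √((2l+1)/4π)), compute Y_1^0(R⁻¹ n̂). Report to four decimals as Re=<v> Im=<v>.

Need the full column D^1_{m',0} for m'=−1..1 at α=1.5798, β=0.2048, γ=4.0586.
cos(β/2)=0.994762, sin(β/2)=0.102221
d^1_{-1,0}: single k=1 term ⇒ +0.143805;  D = -0.001295+0.143799i
d^1_{0,0}: k∈[0..1] ⇒ +0.989551 -0.010449 = +0.979102;  D = +0.979102+0.000000i
d^1_{1,0}: single k=0 term ⇒ -0.143805;  D = +0.001295+0.143799i
Y_1^{m'}(θ=2.9936,φ=3.1773) and Σ D·Y over m':
  (-0.0013+0.1438i)·(-0.0509+0.0018i)  (+0.9791+0.0000i)·(-0.4833+0.0000i)  (+0.0013+0.1438i)·(+0.0509+0.0018i)
Y_1^0(R⁻¹ n̂) = -0.473553+0.000000i

Re=-0.4736 Im=0.0000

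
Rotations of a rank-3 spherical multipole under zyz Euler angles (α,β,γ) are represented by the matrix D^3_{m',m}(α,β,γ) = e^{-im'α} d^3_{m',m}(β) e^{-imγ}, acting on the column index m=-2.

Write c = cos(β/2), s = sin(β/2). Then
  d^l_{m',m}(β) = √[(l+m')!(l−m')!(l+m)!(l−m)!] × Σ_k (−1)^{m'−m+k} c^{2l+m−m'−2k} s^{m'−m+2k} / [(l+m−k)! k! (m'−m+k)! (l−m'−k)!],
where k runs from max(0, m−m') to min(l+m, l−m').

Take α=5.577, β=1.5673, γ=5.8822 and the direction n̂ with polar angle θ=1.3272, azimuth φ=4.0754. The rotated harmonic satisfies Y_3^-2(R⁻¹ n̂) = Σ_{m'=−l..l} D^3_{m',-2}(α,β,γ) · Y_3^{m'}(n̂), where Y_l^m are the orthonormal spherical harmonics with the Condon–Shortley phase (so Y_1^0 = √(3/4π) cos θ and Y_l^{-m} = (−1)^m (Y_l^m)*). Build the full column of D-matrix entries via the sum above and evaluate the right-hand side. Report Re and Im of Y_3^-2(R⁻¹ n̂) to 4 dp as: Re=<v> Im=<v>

Need the full column D^3_{m',-2} for m'=−3..3 at α=5.577, β=1.5673, γ=5.8822.
cos(β/2)=0.708342, sin(β/2)=0.705870
d^3_{-3,-2}: single k=1 term ⇒ +0.308329;  D = -0.300826-0.067607i
d^3_{-2,-2}: k∈[0..1] ⇒ +0.126316 -0.627178 = -0.500862;  D = +0.300535+0.400676i
d^3_{-1,-2}: k∈[0..1] ⇒ -0.398051 +0.790555 = +0.392504;  D = +0.024571-0.391734i
d^3_{0,-2}: k∈[0..1] ⇒ +0.687039 -0.682251 = +0.004787;  D = +0.003329-0.003441i
d^3_{1,-2}: k∈[0..1] ⇒ -0.790555 +0.392523 = -0.398032;  D = -0.396207+0.038067i
d^3_{2,-2}: k∈[0..1] ⇒ +0.622807 -0.123693 = +0.499114;  D = +0.408983+0.286090i
d^3_{3,-2}: single k=0 term ⇒ -0.304047;  D = -0.076462-0.294276i
Y_3^{m'}(θ=1.3272,φ=4.0754) and Σ D·Y over m':
  (-0.3008-0.0676i)·(+0.3595+0.1272i)  (+0.3005+0.4007i)·(-0.0679-0.2220i)  (+0.0246-0.3917i)·(+0.1323-0.1788i)  (+0.0033-0.0034i)·(-0.2438+0.0000i)  (-0.3962+0.0381i)·(-0.1323-0.1788i)  (+0.4090+0.2861i)·(-0.0679+0.2220i)  (-0.0765-0.2943i)·(-0.3595+0.1272i)
Y_3^-2(R⁻¹ n̂) = -0.065734+0.021355i

Re=-0.0657 Im=0.0214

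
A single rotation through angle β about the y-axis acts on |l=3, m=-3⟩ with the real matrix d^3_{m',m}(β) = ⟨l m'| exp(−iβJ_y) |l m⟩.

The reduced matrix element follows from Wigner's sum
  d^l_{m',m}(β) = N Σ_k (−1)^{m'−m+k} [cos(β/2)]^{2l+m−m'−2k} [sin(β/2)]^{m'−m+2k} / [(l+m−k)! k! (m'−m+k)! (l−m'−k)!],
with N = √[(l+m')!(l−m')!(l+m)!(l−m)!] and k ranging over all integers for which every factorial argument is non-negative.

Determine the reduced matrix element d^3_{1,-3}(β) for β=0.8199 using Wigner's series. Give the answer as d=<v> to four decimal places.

d^3_{1,-3}(β=0.8199) via Wigner's sum:
Half-angle: c=0.917141, s=0.398563. N=√(24·2·1·720)=185.903201
k: max(0,(-3)−(1))=0 … min(3+(-3),3−(1))=0
  k=0: (−1)^4·185.9032/(48)·0.9171^2·0.3986^4 = +0.082207
d^3_{1,-3}(0.8199) = +0.082207

d=0.0822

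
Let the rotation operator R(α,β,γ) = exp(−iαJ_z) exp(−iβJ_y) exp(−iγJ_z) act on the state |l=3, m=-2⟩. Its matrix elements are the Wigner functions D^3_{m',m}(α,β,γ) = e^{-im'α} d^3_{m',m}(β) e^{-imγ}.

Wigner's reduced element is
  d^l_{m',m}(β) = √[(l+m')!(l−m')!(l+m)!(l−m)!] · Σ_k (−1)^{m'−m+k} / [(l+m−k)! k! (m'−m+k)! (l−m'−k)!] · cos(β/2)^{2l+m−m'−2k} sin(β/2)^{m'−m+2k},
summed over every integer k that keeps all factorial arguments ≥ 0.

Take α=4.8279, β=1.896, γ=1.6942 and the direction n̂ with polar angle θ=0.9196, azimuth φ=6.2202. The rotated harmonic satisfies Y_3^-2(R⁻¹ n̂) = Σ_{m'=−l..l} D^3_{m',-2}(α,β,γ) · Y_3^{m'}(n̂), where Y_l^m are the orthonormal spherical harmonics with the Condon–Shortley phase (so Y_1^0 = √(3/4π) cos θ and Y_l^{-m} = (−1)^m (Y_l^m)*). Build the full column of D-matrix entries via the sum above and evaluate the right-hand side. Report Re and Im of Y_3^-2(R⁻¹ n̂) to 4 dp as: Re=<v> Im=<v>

Need the full column D^3_{m',-2} for m'=−3..3 at α=4.8279, β=1.896, γ=1.6942.
cos(β/2)=0.583309, sin(β/2)=0.812251
d^3_{-3,-2}: single k=1 term ⇒ +0.134356;  D = +0.075123-0.111392i
d^3_{-2,-2}: k∈[0..1] ⇒ +0.039390 -0.381895 = -0.342505;  D = -0.304142-0.157502i
d^3_{-1,-2}: k∈[0..1] ⇒ -0.173453 +0.672660 = +0.499207;  D = -0.176940+0.466797i
d^3_{0,-2}: k∈[0..1] ⇒ +0.418345 -0.811181 = -0.392836;  D = +0.380932+0.095973i
d^3_{1,-2}: k∈[0..1] ⇒ -0.672660 +0.652151 = -0.020508;  D = -0.002685+0.020332i
d^3_{2,-2}: k∈[0..1] ⇒ +0.740503 -0.287171 = +0.453333;  D = +0.453276+0.007156i
d^3_{3,-2}: single k=0 term ⇒ -0.505154;  D = -0.050293-0.502644i
Y_3^{m'}(θ=0.9196,φ=6.2202) and Σ D·Y over m':
  (+0.0751-0.1114i)·(+0.2062+0.0394i)  (-0.3041-0.1575i)·(+0.3888+0.0492i)  (-0.1769+0.4668i)·(+0.2147+0.0135i)  (+0.3809+0.0960i)·(-0.2631+0.0000i)  (-0.0027+0.0203i)·(-0.2147+0.0135i)  (+0.4533+0.0072i)·(+0.3888-0.0492i)  (-0.0503-0.5026i)·(-0.2062+0.0394i)
Y_3^-2(R⁻¹ n̂) = -0.028067+0.054097i

Re=-0.0281 Im=0.0541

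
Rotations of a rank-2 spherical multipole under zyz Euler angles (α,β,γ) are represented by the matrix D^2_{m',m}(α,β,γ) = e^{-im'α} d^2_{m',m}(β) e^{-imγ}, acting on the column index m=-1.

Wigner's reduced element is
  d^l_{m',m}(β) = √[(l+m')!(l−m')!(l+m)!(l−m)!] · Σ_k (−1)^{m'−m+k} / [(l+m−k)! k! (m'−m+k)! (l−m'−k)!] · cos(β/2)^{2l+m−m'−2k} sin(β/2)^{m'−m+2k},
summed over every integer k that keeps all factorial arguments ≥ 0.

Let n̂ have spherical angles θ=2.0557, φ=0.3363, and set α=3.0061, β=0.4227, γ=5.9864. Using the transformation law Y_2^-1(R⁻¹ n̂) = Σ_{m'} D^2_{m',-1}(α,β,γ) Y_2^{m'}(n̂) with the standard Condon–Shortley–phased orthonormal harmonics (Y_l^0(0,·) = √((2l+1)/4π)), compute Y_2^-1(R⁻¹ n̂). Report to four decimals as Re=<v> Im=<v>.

Re=0.2237 Im=-0.3115

Need the full column D^2_{m',-1} for m'=−2..2 at α=3.0061, β=0.4227, γ=5.9864.
cos(β/2)=0.977749, sin(β/2)=0.209780
d^2_{-2,-1}: single k=1 term ⇒ +0.392171;  D = +0.330640-0.210892i
d^2_{-1,-1}: k∈[0..1] ⇒ +0.913921 -0.126213 = +0.787708;  D = -0.715250+0.330003i
d^2_{0,-1}: k∈[0..1] ⇒ -0.480310 +0.022110 = -0.458199;  D = -0.438168+0.133999i
d^2_{1,-1}: k∈[0..1] ⇒ +0.126213 -0.001937 = +0.124276;  D = -0.122663+0.019958i
d^2_{2,-1}: single k=0 term ⇒ -0.018053;  D = -0.018047+0.000466i
Y_2^{m'}(θ=2.0557,φ=0.3363) and Σ D·Y over m':
  (+0.3306-0.2109i)·(+0.2365-0.1884i)  (-0.7153+0.3300i)·(-0.3007+0.1051i)  (-0.4382+0.1340i)·(-0.1098+0.0000i)  (-0.1227+0.0200i)·(+0.3007+0.1051i)  (-0.0180+0.0005i)·(+0.2365+0.1884i)
Y_2^-1(R⁻¹ n̂) = +0.223656-0.311499i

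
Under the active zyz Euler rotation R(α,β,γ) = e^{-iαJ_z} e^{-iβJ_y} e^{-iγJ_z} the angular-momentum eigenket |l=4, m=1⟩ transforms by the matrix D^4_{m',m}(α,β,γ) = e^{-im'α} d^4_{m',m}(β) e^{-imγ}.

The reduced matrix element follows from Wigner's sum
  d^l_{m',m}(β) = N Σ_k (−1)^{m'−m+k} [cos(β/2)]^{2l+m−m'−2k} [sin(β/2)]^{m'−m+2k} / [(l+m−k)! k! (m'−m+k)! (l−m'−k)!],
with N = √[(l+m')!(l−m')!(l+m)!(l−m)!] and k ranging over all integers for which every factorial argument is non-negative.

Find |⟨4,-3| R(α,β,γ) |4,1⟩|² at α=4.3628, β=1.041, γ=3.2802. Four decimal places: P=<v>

Split into d^4_{-3,1}(β=1.041) × two z-phases.
Half-angle: c=0.867571, s=0.497314. N=√(1·5040·120·6)=1904.940944
k: max(0,(1)−(-3))=4 … min(4+(1),4−(-3))=5
  k=4: (−1)^0·1904.9409/(144)·0.8676^4·0.4973^4 = +0.458417
  k=5: (−1)^1·1904.9409/(240)·0.8676^2·0.4973^6 = -0.090378
d^4_{-3,1}(1.041) = +0.458417 -0.090378 = +0.368039
|D^4_{-3,1}|² = |d^4_{-3,1}(β)|² = (+0.368039)² = 0.135453 (the z-rotation phases have unit modulus)

P=0.1355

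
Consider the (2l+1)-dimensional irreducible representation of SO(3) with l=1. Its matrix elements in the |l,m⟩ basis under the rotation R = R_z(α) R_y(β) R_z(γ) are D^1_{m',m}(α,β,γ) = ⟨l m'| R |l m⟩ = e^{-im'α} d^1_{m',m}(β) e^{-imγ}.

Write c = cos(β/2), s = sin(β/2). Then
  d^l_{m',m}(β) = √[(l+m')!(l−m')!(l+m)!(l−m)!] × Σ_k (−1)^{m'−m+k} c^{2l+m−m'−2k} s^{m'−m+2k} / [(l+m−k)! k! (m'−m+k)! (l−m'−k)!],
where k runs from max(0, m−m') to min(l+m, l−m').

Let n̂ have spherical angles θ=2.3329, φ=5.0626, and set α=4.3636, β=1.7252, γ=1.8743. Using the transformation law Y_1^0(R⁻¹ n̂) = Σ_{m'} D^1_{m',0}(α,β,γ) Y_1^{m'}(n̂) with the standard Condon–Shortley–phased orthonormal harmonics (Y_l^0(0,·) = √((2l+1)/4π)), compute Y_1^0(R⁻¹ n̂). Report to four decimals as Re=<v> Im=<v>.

Re=0.3192 Im=0.0000

Need the full column D^1_{m',0} for m'=−1..1 at α=4.3636, β=1.7252, γ=1.8743.
cos(β/2)=0.650465, sin(β/2)=0.759536
d^1_{-1,0}: single k=1 term ⇒ +0.698695;  D = -0.238786-0.656624i
d^1_{0,0}: k∈[0..1] ⇒ +0.423105 -0.576895 = -0.153791;  D = -0.153791+0.000000i
d^1_{1,0}: single k=0 term ⇒ -0.698695;  D = +0.238786-0.656624i
Y_1^{m'}(θ=2.3329,φ=5.0626) and Σ D·Y over m':
  (-0.2388-0.6566i)·(+0.0857+0.2348i)  (-0.1538+0.0000i)·(-0.3374+0.0000i)  (+0.2388-0.6566i)·(-0.0857+0.2348i)
Y_1^0(R⁻¹ n̂) = +0.319222+0.000000i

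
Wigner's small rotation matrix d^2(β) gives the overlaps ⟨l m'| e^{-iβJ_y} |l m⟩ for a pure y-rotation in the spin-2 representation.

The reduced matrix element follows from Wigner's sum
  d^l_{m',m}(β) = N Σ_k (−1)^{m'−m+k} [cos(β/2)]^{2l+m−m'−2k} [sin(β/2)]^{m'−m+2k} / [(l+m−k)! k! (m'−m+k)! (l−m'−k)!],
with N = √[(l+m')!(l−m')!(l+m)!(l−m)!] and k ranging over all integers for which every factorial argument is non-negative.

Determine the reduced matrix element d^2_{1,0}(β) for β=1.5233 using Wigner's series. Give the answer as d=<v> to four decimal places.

d^2_{1,0}(β=1.5233) via Wigner's sum:
c=cos(1.5233/2)=0.723698, s=sin(1.5233/2)=0.690116; N=√[6·1·2·2]=4.898979
The bounds max(0,m−m')=0 and min(l+m,l−m')=1 give 2 terms
  k=0: (−1)^1·4.8990/(2)·0.7237^3·0.6901^1 = -0.640724
  k=1: (−1)^2·4.8990/(2)·0.7237^1·0.6901^3 = +0.582640
d^2_{1,0}(1.5233) = -0.640724 +0.582640 = -0.058083

d=-0.0581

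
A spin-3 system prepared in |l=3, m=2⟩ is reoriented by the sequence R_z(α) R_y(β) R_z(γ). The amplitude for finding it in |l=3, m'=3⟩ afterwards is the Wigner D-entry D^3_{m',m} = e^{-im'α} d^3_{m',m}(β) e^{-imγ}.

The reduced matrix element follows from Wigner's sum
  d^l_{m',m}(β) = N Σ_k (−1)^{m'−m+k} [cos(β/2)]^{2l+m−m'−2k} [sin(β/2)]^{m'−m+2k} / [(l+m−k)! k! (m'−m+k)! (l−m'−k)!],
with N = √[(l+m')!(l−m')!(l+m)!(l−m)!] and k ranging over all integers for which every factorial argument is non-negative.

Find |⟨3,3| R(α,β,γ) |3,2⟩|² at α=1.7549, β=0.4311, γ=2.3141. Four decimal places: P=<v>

P=0.2172

Split into d^3_{3,2}(β=0.4311) × two z-phases.
c=cos(0.4311/2)=0.976859, s=sin(0.4311/2)=0.213885; N=√[720·1·120·1]=293.938769
The bounds max(0,m−m')=0 and min(l+m,l−m')=0 give 1 term
  k=0: (−1)^1·293.9388/(120)·0.9769^5·0.2139^1 = -0.466031
d^3_{3,2}(0.4311) = -0.466031
|D^3_{3,2}|² = |d^3_{3,2}(β)|² = (-0.466031)² = 0.217185 (the z-rotation phases have unit modulus)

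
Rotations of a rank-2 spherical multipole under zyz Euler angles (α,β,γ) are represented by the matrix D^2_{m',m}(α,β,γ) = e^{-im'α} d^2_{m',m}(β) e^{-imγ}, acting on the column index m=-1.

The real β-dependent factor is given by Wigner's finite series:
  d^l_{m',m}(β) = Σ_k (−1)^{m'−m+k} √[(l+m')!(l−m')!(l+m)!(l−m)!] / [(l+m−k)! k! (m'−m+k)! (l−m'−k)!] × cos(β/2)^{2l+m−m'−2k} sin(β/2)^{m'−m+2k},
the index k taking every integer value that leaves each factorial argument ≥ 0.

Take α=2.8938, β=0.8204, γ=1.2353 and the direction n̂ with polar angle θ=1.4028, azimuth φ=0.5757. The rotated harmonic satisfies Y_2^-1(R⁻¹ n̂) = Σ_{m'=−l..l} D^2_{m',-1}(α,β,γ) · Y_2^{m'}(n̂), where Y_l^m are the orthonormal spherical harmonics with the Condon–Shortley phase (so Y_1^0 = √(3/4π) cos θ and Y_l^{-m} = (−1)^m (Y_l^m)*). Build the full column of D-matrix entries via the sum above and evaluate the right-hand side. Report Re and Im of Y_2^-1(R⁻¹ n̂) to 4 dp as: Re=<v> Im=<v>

Need the full column D^2_{m',-1} for m'=−2..2 at α=2.8938, β=0.8204, γ=1.2353.
cos(β/2)=0.917041, sin(β/2)=0.398793
d^2_{-2,-1}: single k=1 term ⇒ +0.615097;  D = +0.454348+0.414623i
d^2_{-1,-1}: k∈[0..1] ⇒ +0.707221 -0.401230 = +0.305991;  D = -0.168531-0.255397i
d^2_{0,-1}: k∈[0..1] ⇒ -0.753337 +0.142464 = -0.610873;  D = -0.201122-0.576815i
d^2_{1,-1}: k∈[0..1] ⇒ +0.401230 -0.025292 = +0.375938;  D = -0.032929-0.374493i
d^2_{2,-1}: single k=0 term ⇒ -0.116322;  D = +0.018542-0.114834i
Y_2^{m'}(θ=1.4028,φ=0.5757) and Σ D·Y over m':
  (+0.4543+0.4146i)·(+0.1529-0.3429i)  (-0.1685-0.2554i)·(+0.1068-0.0693i)  (-0.2011-0.5768i)·(-0.2889+0.0000i)  (-0.0329-0.3745i)·(-0.1068-0.0693i)  (+0.0185-0.1148i)·(+0.1529+0.3429i)
Y_2^-1(R⁻¹ n̂) = +0.253824+0.089739i

Re=0.2538 Im=0.0897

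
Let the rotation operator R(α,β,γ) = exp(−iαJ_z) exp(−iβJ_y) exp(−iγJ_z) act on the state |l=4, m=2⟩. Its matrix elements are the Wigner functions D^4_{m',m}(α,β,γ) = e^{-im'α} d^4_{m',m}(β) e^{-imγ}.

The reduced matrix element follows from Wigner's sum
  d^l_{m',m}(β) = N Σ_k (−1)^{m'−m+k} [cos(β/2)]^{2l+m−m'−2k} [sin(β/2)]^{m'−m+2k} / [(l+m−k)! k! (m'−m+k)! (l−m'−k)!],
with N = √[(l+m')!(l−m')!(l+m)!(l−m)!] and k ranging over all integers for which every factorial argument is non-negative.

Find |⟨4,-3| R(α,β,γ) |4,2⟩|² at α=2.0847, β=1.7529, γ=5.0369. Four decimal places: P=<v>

Split into d^4_{-3,2}(β=1.7529) × two z-phases.
c=cos(1.7529/2)=0.639883, s=sin(1.7529/2)=0.768472; N=√[1·5040·720·2]=2693.993318
Admissible k: 5..6 (factorial args all ≥0)
  k=5: (−1)^0·2693.9933/(240)·0.6399^3·0.7685^5 = +0.788185
  k=6: (−1)^1·2693.9933/(720)·0.6399^1·0.7685^7 = -0.378932
d^4_{-3,2}(1.7529) = +0.788185 -0.378932 = +0.409253
|D^4_{-3,2}|² = |d^4_{-3,2}(β)|² = (+0.409253)² = 0.167488 (the z-rotation phases have unit modulus)

P=0.1675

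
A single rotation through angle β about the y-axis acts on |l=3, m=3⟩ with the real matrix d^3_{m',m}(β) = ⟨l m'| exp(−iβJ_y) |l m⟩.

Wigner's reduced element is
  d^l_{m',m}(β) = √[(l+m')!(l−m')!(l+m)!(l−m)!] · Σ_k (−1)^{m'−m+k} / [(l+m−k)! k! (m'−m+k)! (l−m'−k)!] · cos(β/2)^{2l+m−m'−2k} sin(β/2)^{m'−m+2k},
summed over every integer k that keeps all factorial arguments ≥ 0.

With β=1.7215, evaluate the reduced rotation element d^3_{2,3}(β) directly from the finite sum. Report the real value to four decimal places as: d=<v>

d=0.2186

d^3_{2,3}(β=1.7215) via Wigner's sum:
With c≡cos(β/2)=0.651869 and s≡sin(β/2)=0.758332, N=[120·1·720·1]^{1/2}=293.938769
Admissible k: 1..1 (factorial args all ≥0)
  k=1: (−1)^0·293.9388/(120)·0.6519^5·0.7583^1 = +0.218643
d^3_{2,3}(1.7215) = +0.218643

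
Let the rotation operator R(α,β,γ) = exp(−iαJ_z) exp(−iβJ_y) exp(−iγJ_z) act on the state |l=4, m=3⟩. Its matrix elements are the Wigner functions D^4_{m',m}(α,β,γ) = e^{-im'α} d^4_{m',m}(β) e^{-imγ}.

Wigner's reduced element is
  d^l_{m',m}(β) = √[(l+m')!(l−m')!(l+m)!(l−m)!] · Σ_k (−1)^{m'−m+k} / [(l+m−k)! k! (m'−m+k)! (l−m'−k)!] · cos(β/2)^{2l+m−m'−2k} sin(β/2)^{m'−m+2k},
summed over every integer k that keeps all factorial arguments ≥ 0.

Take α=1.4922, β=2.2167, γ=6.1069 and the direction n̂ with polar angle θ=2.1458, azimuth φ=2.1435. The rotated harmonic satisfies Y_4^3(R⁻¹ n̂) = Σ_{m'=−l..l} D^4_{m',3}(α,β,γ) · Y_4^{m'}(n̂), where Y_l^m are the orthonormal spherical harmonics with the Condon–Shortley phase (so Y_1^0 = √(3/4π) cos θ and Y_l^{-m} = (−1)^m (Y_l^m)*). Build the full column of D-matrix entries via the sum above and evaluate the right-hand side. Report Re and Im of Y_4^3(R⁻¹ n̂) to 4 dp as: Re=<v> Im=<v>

Re=-0.0472 Im=0.1346

Need the full column D^4_{m',3} for m'=−4..4 at α=1.4922, β=2.2167, γ=6.1069.
cos(β/2)=0.446139, sin(β/2)=0.894964
d^4_{-4,3}: single k=7 term ⇒ +0.580301;  D = +0.567006+0.123506i
d^4_{-3,3}: k∈[6..7] ⇒ +0.715930 -0.411570 = +0.304360;  D = +0.087927-0.291383i
d^4_{-2,3}: k∈[5..6] ⇒ +0.572298 -0.767666 = -0.195367;  D = +0.182029+0.070951i
d^4_{-1,3}: k∈[4..5] ⇒ +0.336218 -0.811789 = -0.475571;  D = +0.206968-0.428173i
d^4_{0,3}: k∈[3..4] ⇒ +0.149910 -0.603256 = -0.453346;  D = -0.391412-0.228734i
d^4_{1,3}: k∈[2..3] ⇒ +0.050130 -0.336218 = -0.286088;  D = -0.163292+0.234908i
d^4_{2,3}: k∈[1..2] ⇒ +0.011780 -0.142217 = -0.130437;  D = +0.100926+0.082630i
d^4_{3,3}: k∈[0..1] ⇒ +0.001569 -0.044211 = -0.042641;  D = +0.029520-0.030771i
d^4_{4,3}: single k=0 term ⇒ -0.008905;  D = -0.005922-0.006650i
Y_4^{m'}(θ=2.1458,φ=2.1435) and Σ D·Y over m':
  (+0.5670+0.1235i)·(-0.1447-0.1650i)  (+0.0879-0.2914i)·(-0.3979+0.0590i)  (+0.1820+0.0710i)·(-0.1041+0.2297i)  (+0.2070-0.4282i)·(-0.1088-0.1687i)  (-0.3914-0.2287i)·(-0.2974+0.0000i)  (-0.1633+0.2349i)·(+0.1088-0.1687i)  (+0.1009+0.0826i)·(-0.1041-0.2297i)  (+0.0295-0.0308i)·(+0.3979+0.0590i)  (-0.0059-0.0067i)·(-0.1447+0.1650i)
Y_4^3(R⁻¹ n̂) = -0.047184+0.134624i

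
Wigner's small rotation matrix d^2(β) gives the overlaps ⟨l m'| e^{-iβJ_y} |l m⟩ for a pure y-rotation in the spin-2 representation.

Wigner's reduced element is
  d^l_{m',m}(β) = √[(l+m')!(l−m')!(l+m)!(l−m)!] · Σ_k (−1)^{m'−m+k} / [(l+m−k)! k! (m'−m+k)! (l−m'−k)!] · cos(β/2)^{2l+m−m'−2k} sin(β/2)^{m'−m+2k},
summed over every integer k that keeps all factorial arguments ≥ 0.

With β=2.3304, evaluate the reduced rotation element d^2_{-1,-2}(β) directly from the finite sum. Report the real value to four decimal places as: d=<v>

d=-0.1129

d^2_{-1,-2}(β=2.3304) via Wigner's sum:
With c≡cos(β/2)=0.394567 and s≡sin(β/2)=0.918867, N=[1·6·1·24]^{1/2}=12.000000
Admissible k: 0..0 (factorial args all ≥0)
  k=0: (−1)^1·12.0000/(6)·0.3946^3·0.9189^1 = -0.112887
d^2_{-1,-2}(2.3304) = -0.112887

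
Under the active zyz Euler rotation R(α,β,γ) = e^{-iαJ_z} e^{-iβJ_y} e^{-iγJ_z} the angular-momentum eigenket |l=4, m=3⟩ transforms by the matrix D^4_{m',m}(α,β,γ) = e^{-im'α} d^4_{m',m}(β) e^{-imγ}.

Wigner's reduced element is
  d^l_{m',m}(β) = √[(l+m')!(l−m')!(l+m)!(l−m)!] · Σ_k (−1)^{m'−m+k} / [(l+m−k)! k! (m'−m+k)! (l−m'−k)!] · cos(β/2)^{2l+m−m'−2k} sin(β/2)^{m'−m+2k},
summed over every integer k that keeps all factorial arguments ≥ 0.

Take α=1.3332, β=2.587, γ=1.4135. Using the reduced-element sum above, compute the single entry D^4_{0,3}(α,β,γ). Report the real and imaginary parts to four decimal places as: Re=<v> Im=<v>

Split into d^4_{0,3}(β=2.587) × two z-phases.
With c≡cos(β/2)=0.273756 and s≡sin(β/2)=0.961799, N=[24·24·5040·1]^{1/2}=1703.830978
The bounds max(0,m−m')=3 and min(l+m,l−m')=4 give 2 terms
  k=3: (−1)^0·1703.8310/(144)·0.2738^5·0.9618^3 = +0.016186
  k=4: (−1)^1·1703.8310/(144)·0.2738^3·0.9618^5 = -0.199792
d^4_{0,3}(2.587) = +0.016186 -0.199792 = -0.183606
Attach z-rotation phases: D = e^{-i(0)(1.3332)}·(-0.183606)·e^{-i(3)(1.4135)} = +0.083462-0.163540i

Re=0.0835 Im=-0.1635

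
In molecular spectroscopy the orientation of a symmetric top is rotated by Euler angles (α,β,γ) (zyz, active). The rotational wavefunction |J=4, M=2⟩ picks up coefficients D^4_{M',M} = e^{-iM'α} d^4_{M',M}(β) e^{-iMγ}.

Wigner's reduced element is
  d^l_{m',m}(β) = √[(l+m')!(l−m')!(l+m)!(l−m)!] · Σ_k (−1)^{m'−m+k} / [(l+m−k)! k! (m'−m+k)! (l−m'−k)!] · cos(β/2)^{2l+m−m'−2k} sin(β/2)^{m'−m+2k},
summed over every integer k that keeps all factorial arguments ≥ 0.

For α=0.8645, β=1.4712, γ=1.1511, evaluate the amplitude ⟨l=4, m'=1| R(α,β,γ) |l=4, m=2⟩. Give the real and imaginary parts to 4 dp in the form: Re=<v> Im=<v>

First d^4_{1,2}(β=1.4712), then the phase factors e^{-i(1)α} and e^{-i(2)γ}:
Half-angle: c=0.741428, s=0.671032. N=√(120·6·720·2)=1018.233765
Admissible k: 1..3 (factorial args all ≥0)
  k=1: (−1)^0·1018.2338/(240)·0.7414^7·0.6710^1 = +0.350642
  k=2: (−1)^1·1018.2338/(48)·0.7414^5·0.6710^3 = -1.436091
  k=3: (−1)^2·1018.2338/(72)·0.7414^3·0.6710^5 = +0.784222
d^4_{1,2}(1.4712) = +0.350642 -1.436091 +0.784222 = -0.301227
Phases: e^{-i·(1)·0.8645}=+0.649021-0.760771i, e^{-i·(2)·1.1511}=-0.667915-0.744238i ⇒ D=+0.301132-0.007562i

Re=0.3011 Im=-0.0076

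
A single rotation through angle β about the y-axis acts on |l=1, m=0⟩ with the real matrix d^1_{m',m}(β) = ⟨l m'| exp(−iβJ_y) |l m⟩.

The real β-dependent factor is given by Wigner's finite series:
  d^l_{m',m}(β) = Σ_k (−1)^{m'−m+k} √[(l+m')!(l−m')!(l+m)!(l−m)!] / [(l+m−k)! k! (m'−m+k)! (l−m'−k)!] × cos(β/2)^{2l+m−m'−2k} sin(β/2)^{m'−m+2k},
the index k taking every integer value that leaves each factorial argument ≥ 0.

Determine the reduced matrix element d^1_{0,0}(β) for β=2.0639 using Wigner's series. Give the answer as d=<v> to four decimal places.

d=-0.4734

d^1_{0,0}(β=2.0639) via Wigner's sum:
With c≡cos(β/2)=0.513146 and s≡sin(β/2)=0.858301, N=[1·1·1·1]^{1/2}=1.000000
Admissible k: 0..1 (factorial args all ≥0)
  k=0: (−1)^0·1.0000/(1)·0.5131^2·0.8583^0 = +0.263319
  k=1: (−1)^1·1.0000/(1)·0.5131^0·0.8583^2 = -0.736681
d^1_{0,0}(2.0639) = +0.263319 -0.736681 = -0.473362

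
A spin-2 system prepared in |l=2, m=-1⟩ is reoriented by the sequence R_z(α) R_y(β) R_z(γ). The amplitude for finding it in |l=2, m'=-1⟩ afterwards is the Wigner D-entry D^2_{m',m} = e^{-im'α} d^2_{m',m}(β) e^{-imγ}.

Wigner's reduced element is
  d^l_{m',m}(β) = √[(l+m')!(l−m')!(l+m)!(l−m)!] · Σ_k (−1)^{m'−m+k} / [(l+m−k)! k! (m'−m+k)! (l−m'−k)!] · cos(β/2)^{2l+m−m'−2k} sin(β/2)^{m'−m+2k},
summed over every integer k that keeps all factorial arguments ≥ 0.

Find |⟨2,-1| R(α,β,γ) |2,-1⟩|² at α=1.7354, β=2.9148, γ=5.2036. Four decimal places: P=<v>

Split into d^2_{-1,-1}(β=2.9148) × two z-phases.
With c≡cos(β/2)=0.113153 and s≡sin(β/2)=0.993578, N=[1·6·1·6]^{1/2}=6.000000
k∈{0,1} keeps every argument non-negative
  k=0: (−1)^0·6.0000/(6)·0.1132^4·0.9936^0 = +0.000164
  k=1: (−1)^1·6.0000/(2)·0.1132^2·0.9936^2 = -0.037919
d^2_{-1,-1}(2.9148) = +0.000164 -0.037919 = -0.037755
|D^2_{-1,-1}|² = |d^2_{-1,-1}(β)|² = (-0.037755)² = 0.001425 (the z-rotation phases have unit modulus)

P=0.0014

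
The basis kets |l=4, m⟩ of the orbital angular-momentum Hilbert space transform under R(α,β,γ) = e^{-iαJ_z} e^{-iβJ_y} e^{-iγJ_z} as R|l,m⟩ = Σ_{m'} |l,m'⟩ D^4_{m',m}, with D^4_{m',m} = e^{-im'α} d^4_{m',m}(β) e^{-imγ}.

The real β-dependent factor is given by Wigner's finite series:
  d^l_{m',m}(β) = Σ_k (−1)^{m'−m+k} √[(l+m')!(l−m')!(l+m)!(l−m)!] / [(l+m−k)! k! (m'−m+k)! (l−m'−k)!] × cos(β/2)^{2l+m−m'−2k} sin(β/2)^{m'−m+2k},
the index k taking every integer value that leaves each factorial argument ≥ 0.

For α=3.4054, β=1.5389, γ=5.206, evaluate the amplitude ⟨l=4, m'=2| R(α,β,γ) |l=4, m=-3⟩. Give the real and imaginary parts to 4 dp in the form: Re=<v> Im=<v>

Split into d^4_{2,-3}(β=1.5389) × two z-phases.
c=cos(1.5389/2)=0.718293, s=sin(1.5389/2)=0.695740; N=√[720·2·1·5040]=2693.993318
k: max(0,(-3)−(2))=0 … min(4+(-3),4−(2))=1
  k=0: (−1)^5·2693.9933/(240)·0.7183^3·0.6957^5 = -0.678151
  k=1: (−1)^6·2693.9933/(720)·0.7183^1·0.6957^7 = +0.212078
d^4_{2,-3}(1.5389) = -0.678151 +0.212078 = -0.466073
D = (+0.864010-0.503474i)·(-0.466073)·(-0.995956+0.089842i) = +0.379982-0.269885i

Re=0.3800 Im=-0.2699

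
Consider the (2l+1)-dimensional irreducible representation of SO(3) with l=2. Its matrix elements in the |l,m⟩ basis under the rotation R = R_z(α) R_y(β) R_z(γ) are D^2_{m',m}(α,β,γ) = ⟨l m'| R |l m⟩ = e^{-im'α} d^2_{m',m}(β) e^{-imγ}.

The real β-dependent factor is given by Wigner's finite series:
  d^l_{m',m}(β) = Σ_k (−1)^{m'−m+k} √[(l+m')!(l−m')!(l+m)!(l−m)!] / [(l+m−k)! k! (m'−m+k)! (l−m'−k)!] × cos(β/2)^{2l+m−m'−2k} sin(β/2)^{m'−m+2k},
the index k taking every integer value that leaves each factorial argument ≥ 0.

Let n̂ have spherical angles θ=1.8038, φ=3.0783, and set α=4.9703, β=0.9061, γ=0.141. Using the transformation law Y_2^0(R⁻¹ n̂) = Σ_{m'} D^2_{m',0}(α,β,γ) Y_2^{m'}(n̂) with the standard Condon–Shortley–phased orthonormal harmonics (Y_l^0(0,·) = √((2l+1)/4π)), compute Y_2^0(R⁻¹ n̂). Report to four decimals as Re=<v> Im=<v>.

Re=-0.1757 Im=0.0000

Need the full column D^2_{m',0} for m'=−2..2 at α=4.9703, β=0.9061, γ=0.141.
cos(β/2)=0.899116, sin(β/2)=0.437710
d^2_{-2,0}: single k=2 term ⇒ +0.379385;  D = -0.330022-0.187132i
d^2_{-1,0}: k∈[1..2] ⇒ +0.779309 -0.184693 = +0.594616;  D = +0.151663-0.574949i
d^2_{0,0}: k∈[0..2] ⇒ +0.653527 -0.619533 +0.036707 = +0.070701;  D = +0.070701+0.000000i
d^2_{1,0}: k∈[0..1] ⇒ -0.779309 +0.184693 = -0.594616;  D = -0.151663-0.574949i
d^2_{2,0}: single k=0 term ⇒ +0.379385;  D = -0.330022+0.187132i
Y_2^{m'}(θ=1.8038,φ=3.0783) and Σ D·Y over m':
  (-0.3300-0.1871i)·(+0.3628+0.0462i)  (+0.1517-0.5749i)·(+0.1732+0.0110i)  (+0.0707+0.0000i)·(-0.2649+0.0000i)  (-0.1517-0.5749i)·(-0.1732+0.0110i)  (-0.3300+0.1871i)·(+0.3628-0.0462i)
Y_2^0(R⁻¹ n̂) = -0.175723+0.000000i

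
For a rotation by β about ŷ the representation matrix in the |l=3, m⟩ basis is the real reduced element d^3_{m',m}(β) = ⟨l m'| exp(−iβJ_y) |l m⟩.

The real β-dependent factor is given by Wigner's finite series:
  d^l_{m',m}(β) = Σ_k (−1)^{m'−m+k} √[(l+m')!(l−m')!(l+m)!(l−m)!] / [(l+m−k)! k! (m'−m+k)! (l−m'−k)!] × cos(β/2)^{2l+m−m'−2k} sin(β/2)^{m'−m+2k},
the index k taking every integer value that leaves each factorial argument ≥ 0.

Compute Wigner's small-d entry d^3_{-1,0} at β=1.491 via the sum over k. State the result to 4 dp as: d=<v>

d=-0.4179

d^3_{-1,0}(β=1.491) via Wigner's sum:
c=cos(1.491/2)=0.734749, s=sin(1.491/2)=0.678339; N=√[2·24·6·6]=41.569219
Admissible k: 1..3 (factorial args all ≥0)
  k=1: (−1)^0·41.5692/(12)·0.7347^5·0.6783^1 = +0.503190
  k=2: (−1)^1·41.5692/(4)·0.7347^3·0.6783^3 = -1.286677
  k=3: (−1)^2·41.5692/(12)·0.7347^1·0.6783^5 = +0.365565
d^3_{-1,0}(1.491) = +0.503190 -1.286677 +0.365565 = -0.417922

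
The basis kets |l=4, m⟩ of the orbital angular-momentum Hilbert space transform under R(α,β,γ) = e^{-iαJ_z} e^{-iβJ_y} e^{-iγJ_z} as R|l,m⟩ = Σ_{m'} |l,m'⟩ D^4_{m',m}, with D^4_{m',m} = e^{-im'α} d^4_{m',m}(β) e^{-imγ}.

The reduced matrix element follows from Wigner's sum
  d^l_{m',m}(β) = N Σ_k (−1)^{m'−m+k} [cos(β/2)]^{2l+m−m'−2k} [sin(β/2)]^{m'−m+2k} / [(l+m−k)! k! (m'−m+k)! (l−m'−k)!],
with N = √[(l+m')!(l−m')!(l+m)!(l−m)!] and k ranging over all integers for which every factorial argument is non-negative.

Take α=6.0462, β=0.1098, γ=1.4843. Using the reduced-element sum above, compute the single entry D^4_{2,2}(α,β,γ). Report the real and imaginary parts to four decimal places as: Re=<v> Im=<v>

Re=-0.7599 Im=-0.5740

D^4_{2,2}(6.0462,0.1098,1.4843) = e^{-i·2·6.0462}·d^4_{2,2}(0.1098)·e^{-i·2·1.4843}. Compute d first:
With c≡cos(β/2)=0.998493 and s≡sin(β/2)=0.054872, N=[720·2·720·2]^{1/2}=1440.000000
k: max(0,(2)−(2))=0 … min(4+(2),4−(2))=2
  k=0: (−1)^0·1440.0000/(1440)·0.9985^8·0.0549^0 = +0.988010
  k=1: (−1)^1·1440.0000/(120)·0.9985^6·0.0549^2 = -0.035806
  k=2: (−1)^2·1440.0000/(96)·0.9985^4·0.0549^4 = +0.000135
d^4_{2,2}(0.1098) = +0.988010 -0.035806 +0.000135 = +0.952339
D = (+0.889763+0.456423i)·(+0.952339)·(-0.985074-0.172131i) = -0.759888-0.574038i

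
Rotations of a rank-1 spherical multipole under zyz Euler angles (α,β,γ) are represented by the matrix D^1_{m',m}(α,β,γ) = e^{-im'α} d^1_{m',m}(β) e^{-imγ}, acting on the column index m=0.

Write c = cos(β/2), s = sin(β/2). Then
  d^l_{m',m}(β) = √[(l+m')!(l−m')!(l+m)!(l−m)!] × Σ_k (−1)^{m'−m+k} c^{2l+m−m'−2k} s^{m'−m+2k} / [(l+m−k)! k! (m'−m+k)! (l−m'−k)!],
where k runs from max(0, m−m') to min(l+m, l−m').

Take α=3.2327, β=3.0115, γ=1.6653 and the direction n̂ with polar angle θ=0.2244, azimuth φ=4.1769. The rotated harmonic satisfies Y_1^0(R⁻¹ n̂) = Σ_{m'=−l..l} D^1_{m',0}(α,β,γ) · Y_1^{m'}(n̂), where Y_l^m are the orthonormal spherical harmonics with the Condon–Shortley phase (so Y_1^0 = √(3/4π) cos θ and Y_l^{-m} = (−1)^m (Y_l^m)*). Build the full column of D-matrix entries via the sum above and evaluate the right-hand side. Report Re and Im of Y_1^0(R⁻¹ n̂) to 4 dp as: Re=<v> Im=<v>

Re=-0.4641 Im=0.0000

Need the full column D^1_{m',0} for m'=−1..1 at α=3.2327, β=3.0115, γ=1.6653.
cos(β/2)=0.065000, sin(β/2)=0.997885
d^1_{-1,0}: single k=1 term ⇒ +0.091730;  D = -0.091350-0.008346i
d^1_{0,0}: k∈[0..1] ⇒ +0.004225 -0.995775 = -0.991550;  D = -0.991550+0.000000i
d^1_{1,0}: single k=0 term ⇒ -0.091730;  D = +0.091350-0.008346i
Y_1^{m'}(θ=0.2244,φ=4.1769) and Σ D·Y over m':
  (-0.0913-0.0083i)·(-0.0392+0.0661i)  (-0.9915+0.0000i)·(+0.4764+0.0000i)  (+0.0913-0.0083i)·(+0.0392+0.0661i)
Y_1^0(R⁻¹ n̂) = -0.464056+0.000000i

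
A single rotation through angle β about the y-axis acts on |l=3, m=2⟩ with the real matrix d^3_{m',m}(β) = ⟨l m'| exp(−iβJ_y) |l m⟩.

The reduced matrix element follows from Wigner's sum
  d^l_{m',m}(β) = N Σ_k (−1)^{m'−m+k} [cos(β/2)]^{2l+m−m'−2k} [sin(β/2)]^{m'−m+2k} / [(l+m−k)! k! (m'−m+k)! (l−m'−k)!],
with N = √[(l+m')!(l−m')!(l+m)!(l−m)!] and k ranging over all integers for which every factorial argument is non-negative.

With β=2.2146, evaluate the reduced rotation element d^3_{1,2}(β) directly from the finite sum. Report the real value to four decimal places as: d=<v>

d=-0.3540

d^3_{1,2}(β=2.2146) via Wigner's sum:
With c≡cos(β/2)=0.447078 and s≡sin(β/2)=0.894495, N=[24·2·120·1]^{1/2}=75.894664
Admissible k: 1..2 (factorial args all ≥0)
  k=1: (−1)^0·75.8947/(24)·0.4471^5·0.8945^1 = +0.050524
  k=2: (−1)^1·75.8947/(12)·0.4471^3·0.8945^3 = -0.404496
d^3_{1,2}(2.2146) = +0.050524 -0.404496 = -0.353972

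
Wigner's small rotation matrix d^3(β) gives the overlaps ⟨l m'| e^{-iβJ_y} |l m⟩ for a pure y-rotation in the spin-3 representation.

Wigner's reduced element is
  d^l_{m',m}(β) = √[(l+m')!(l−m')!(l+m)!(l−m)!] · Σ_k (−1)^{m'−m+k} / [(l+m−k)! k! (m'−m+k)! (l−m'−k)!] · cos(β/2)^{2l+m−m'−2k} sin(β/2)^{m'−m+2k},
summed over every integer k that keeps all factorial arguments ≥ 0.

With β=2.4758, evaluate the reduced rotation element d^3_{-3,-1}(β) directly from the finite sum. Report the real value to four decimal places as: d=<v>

d=0.0394

d^3_{-3,-1}(β=2.4758) via Wigner's sum:
Half-angle: c=0.326782, s=0.945100. N=√(1·720·2·24)=185.903201
Admissible k: 2..2 (factorial args all ≥0)
  k=2: (−1)^0·185.9032/(48)·0.3268^4·0.9451^2 = +0.039449
d^3_{-3,-1}(2.4758) = +0.039449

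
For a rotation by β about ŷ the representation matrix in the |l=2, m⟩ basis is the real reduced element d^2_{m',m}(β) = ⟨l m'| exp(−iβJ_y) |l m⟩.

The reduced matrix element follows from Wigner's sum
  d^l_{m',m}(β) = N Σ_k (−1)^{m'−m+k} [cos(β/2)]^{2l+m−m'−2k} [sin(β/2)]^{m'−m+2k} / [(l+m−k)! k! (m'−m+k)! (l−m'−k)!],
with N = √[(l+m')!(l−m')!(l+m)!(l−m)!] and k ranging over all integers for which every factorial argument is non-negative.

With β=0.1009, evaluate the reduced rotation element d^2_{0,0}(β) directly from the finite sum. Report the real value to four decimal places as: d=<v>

d^2_{0,0}(β=0.1009) via Wigner's sum:
Half-angle: c=0.998728, s=0.050429. N=√(2·2·2·2)=4.000000
The bounds max(0,m−m')=0 and min(l+m,l−m')=2 give 3 terms
  k=0: (−1)^0·4.0000/(4)·0.9987^4·0.0504^0 = +0.994920
  k=1: (−1)^1·4.0000/(1)·0.9987^2·0.0504^2 = -0.010146
  k=2: (−1)^2·4.0000/(4)·0.9987^0·0.0504^4 = +0.000006
d^2_{0,0}(0.1009) = +0.994920 -0.010146 +0.000006 = +0.984781

d=0.9848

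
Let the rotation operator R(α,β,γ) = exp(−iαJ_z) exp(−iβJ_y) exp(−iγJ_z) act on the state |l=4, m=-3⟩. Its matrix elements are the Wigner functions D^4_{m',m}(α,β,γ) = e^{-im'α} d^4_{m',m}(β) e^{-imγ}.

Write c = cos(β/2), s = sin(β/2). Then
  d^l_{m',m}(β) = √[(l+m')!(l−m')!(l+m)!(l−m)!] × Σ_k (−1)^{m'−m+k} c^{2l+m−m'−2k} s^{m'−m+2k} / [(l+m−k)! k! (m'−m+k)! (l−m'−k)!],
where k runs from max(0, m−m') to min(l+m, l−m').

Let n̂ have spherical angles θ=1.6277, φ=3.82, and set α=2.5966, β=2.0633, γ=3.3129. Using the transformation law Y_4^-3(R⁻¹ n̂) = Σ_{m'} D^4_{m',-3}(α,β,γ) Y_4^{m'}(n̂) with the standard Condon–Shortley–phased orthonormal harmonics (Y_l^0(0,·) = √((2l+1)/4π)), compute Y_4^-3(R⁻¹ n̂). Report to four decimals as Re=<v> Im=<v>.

Need the full column D^4_{m',-3} for m'=−4..4 at α=2.5966, β=2.0633, γ=3.3129.
cos(β/2)=0.513404, sin(β/2)=0.858147
d^4_{-4,-3}: single k=1 term ⇒ +0.022820;  D = +0.002170+0.022717i
d^4_{-3,-3}: k∈[0..1] ⇒ +0.004827 -0.094401 = -0.089574;  D = -0.038941+0.080667i
d^4_{-2,-3}: k∈[0..1] ⇒ -0.030188 +0.253026 = +0.222838;  D = -0.186875+0.121386i
d^4_{-1,-3}: k∈[0..1] ⇒ +0.107040 -0.498427 = -0.391387;  D = -0.391198+0.012159i
d^4_{0,-3}: k∈[0..1] ⇒ -0.266713 +0.745161 = +0.478448;  D = -0.416643-0.235203i
d^4_{1,-3}: k∈[0..1] ⇒ +0.498427 -0.835524 = -0.337097;  D = -0.165116-0.293889i
d^4_{2,-3}: k∈[0..1] ⇒ -0.706921 +0.658348 = -0.048573;  D = -0.001608+0.048546i
d^4_{3,-3}: k∈[0..1] ⇒ +0.736863 -0.294100 = +0.442763;  D = -0.241942+0.370815i
d^4_{4,-3}: single k=0 term ⇒ -0.497665;  D = -0.448617+0.215436i
Y_4^{m'}(θ=1.6277,φ=3.82) and Σ D·Y over m':
  (+0.0022+0.0227i)·(-0.4000-0.1825i)  (-0.0389+0.0807i)·(-0.0317-0.0633i)  (-0.1869+0.1214i)·(-0.0692+0.3185i)  (-0.3912+0.0122i)·(-0.0623+0.0502i)  (-0.4166-0.2352i)·(+0.3071+0.0000i)  (-0.1651-0.2939i)·(+0.0623+0.0502i)  (-0.0016+0.0485i)·(-0.0692-0.3185i)  (-0.2419+0.3708i)·(+0.0317-0.0633i)  (-0.4486+0.2154i)·(-0.4000+0.1825i)
Y_4^-3(R⁻¹ n̂) = +0.055679-0.340503i

Re=0.0557 Im=-0.3405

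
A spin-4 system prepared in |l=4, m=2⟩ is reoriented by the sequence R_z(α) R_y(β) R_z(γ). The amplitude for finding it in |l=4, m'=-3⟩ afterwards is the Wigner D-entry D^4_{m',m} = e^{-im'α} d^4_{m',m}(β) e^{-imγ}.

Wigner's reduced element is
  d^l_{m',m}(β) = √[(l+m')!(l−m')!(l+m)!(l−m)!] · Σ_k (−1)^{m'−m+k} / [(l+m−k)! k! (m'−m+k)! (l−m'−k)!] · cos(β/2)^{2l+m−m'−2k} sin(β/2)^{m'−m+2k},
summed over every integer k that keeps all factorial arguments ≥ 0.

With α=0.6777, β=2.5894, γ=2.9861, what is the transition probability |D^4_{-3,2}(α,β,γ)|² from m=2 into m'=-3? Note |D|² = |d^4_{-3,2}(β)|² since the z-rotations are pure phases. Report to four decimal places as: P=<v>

P=0.3492

D^4_{-3,2}(0.6777,2.5894,2.9861) = e^{-i·-3·0.6777}·d^4_{-3,2}(2.5894)·e^{-i·2·2.9861}. Compute d first:
Half-angle: c=0.272602, s=0.962127. N=√(1·5040·720·2)=2693.993318
k: max(0,(2)−(-3))=5 … min(4+(2),4−(-3))=6
  k=5: (−1)^0·2693.9933/(240)·0.2726^3·0.9621^5 = +0.187471
  k=6: (−1)^1·2693.9933/(720)·0.2726^1·0.9621^7 = -0.778430
d^4_{-3,2}(2.5894) = +0.187471 -0.778430 = -0.590959
|D^4_{-3,2}|² = |d^4_{-3,2}(β)|² = (-0.590959)² = 0.349232 (the z-rotation phases have unit modulus)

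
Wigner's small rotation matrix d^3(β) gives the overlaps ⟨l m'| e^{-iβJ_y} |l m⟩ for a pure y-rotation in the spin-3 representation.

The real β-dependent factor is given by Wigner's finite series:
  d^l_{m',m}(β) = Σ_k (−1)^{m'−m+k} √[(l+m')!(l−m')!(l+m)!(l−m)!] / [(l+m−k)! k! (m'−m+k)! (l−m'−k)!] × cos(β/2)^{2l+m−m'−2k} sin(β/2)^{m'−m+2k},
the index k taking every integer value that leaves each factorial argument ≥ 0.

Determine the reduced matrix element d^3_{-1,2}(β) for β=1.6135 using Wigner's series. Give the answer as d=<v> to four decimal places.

d^3_{-1,2}(β=1.6135) via Wigner's sum:
c=cos(1.6135/2)=0.691849, s=sin(1.6135/2)=0.722042; N=√[2·24·120·1]=75.894664
Admissible k: 3..4 (factorial args all ≥0)
  k=3: (−1)^0·75.8947/(12)·0.6918^3·0.7220^3 = +0.788409
  k=4: (−1)^1·75.8947/(24)·0.6918^1·0.7220^5 = -0.429363
d^3_{-1,2}(1.6135) = +0.788409 -0.429363 = +0.359046

d=0.3590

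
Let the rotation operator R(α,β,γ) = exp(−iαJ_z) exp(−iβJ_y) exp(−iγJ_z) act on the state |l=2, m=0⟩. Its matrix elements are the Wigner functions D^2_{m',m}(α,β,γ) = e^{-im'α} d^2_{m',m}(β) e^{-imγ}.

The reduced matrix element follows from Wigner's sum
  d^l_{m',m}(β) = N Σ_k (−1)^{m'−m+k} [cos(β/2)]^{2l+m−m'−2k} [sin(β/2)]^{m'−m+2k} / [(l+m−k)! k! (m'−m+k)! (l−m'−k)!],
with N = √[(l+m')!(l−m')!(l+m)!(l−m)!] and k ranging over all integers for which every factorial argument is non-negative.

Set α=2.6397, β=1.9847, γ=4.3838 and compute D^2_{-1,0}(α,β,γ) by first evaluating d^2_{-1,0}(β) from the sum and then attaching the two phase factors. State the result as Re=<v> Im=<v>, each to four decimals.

Re=0.3954 Im=-0.2170

First d^2_{-1,0}(β=1.9847), then the phase factors e^{-i(-1)α} and e^{-i(0)γ}:
With c≡cos(β/2)=0.546724 and s≡sin(β/2)=0.837313, N=[1·6·2·2]^{1/2}=4.898979
k∈{1,2} keeps every argument non-negative
  k=1: (−1)^0·4.8990/(2)·0.5467^3·0.8373^1 = +0.335172
  k=2: (−1)^1·4.8990/(2)·0.5467^1·0.8373^3 = -0.786153
d^2_{-1,0}(1.9847) = +0.335172 -0.786153 = -0.450982
Phases: e^{-i·(-1)·2.6397}=-0.876674+0.481086i, e^{-i·(0)·4.3838}=+1.000000+0.000000i ⇒ D=+0.395364-0.216961i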